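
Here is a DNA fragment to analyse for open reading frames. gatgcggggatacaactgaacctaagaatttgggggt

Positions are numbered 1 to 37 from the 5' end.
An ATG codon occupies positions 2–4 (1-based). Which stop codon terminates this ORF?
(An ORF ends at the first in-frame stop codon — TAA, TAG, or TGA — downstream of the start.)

TGA

Codons from position 2: ATG (2–4), CGG (5–7), GGA (8–10), TAC (11–13), AAC (14–16), TGA (17–19).
The first in-frame stop codon is TGA.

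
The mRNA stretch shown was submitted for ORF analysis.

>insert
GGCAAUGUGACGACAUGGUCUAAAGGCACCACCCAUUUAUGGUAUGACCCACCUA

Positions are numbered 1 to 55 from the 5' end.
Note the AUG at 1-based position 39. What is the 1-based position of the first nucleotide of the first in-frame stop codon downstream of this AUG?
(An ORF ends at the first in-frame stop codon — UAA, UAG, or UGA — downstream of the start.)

45

Codons from position 39: AUG (39–41), GUA (42–44), UGA (45–47).
UGA is a stop codon; it begins at position 45.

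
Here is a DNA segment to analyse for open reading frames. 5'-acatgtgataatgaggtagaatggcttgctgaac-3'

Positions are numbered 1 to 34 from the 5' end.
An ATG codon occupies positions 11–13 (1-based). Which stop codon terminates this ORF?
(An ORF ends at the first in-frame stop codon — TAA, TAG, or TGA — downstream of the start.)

Codons from position 11: ATG (11–13), AGG (14–16), TAG (17–19).
The first in-frame stop codon is TAG.

TAG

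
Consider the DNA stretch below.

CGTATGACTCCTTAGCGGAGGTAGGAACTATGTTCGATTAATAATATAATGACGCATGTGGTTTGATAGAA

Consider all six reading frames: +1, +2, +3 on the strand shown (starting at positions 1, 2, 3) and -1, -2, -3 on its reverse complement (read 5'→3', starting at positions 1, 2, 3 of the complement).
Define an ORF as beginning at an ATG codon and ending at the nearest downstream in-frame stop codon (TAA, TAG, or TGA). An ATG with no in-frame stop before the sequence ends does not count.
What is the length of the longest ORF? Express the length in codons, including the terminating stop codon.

10

Reverse complement (5'→3'): TTCTATCAAACCACATGCGTCATTATATTATTAATCGAACATAGTTCCTACCTCCGCTAAGGAGTCATACG
Frame +1: CGT ATG ACT CCT TAG CGG AGG TAG GAA CTA TGT TCG ATT AAT AAT ATA ATG ACG CAT GTG GTT TGA TAG — ATG at 4, stop TAG at 13 → 12 nt; ATG at 49, stop TGA at 64 → 18 nt.
Frame +2: GTA TGA CTC CTT AGC GGA GGT AGG AAC TAT GTT CGA TTA ATA ATA TAA TGA CGC ATG TGG TTT GAT AGA — no ATG→stop ORF.
Frame +3: TAT GAC TCC TTA GCG GAG GTA GGA ACT ATG TTC GAT TAA TAA TAT AAT GAC GCA TGT GGT TTG ATA GAA — ATG at 30, stop TAA at 39 → 12 nt.
Frame -1: TTC TAT CAA ACC ACA TGC GTC ATT ATA TTA TTA ATC GAA CAT AGT TCC TAC CTC CGC TAA GGA GTC ATA — no ATG→stop ORF.
Frame -2: TCT ATC AAA CCA CAT GCG TCA TTA TAT TAT TAA TCG AAC ATA GTT CCT ACC TCC GCT AAG GAG TCA TAC — no ATG→stop ORF.
Frame -3: CTA TCA AAC CAC ATG CGT CAT TAT ATT ATT AAT CGA ACA TAG TTC CTA CCT CCG CTA AGG AGT CAT ACG — ATG at 15, stop TAG at 42 → 30 nt.
Longest: frame -3, positions 15–44, 30 nt = 10 codons = 9 aa. → 10 codons.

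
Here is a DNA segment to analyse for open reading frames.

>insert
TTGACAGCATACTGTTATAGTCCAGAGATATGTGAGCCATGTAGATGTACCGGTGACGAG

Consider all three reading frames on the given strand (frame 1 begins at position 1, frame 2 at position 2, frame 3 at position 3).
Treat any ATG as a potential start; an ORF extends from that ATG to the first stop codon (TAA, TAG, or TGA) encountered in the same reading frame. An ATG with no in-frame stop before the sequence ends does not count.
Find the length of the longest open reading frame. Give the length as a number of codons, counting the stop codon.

4

Frame 1: TTG ACA GCA TAC TGT TAT AGT CCA GAG ATA TGT GAG CCA TGT AGA TGT ACC GGT GAC GAG — no ATG→stop ORF.
Frame 2: TGA CAG CAT ACT GTT ATA GTC CAG AGA TAT GTG AGC CAT GTA GAT GTA CCG GTG ACG — no ATG→stop ORF.
Frame 3: GAC AGC ATA CTG TTA TAG TCC AGA GAT ATG TGA GCC ATG TAG ATG TAC CGG TGA CGA — ATG at 30, stop TGA at 33 → 6 nt; ATG at 39, stop TAG at 42 → 6 nt; ATG at 45, stop TGA at 54 → 12 nt.
Longest: frame 3, positions 45–56, 12 nt = 4 codons = 3 aa. → 4 codons.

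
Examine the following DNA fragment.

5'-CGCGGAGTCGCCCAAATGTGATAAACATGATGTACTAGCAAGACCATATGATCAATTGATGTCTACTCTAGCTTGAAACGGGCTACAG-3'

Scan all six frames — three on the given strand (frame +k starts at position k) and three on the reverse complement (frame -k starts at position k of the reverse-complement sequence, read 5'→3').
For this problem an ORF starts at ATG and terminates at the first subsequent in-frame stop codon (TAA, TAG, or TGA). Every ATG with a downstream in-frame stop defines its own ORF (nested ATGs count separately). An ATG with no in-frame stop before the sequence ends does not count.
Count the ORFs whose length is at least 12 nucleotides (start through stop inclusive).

Reverse complement (5'→3'): CTGTAGCCCGTTTCAAGCTAGAGTAGACATCAATTGATCATATGGTCTTGCTAGTACATCATGTTTATCACATTTGGGCGACTCCGCG
Frame +1: CGC GGA GTC GCC CAA ATG TGA TAA ACA TGA TGT ACT AGC AAG ACC ATA TGA TCA ATT GAT GTC TAC TCT AGC TTG AAA CGG GCT ACA — ATG at 16, stop TGA at 19 → 6 nt.
Frame +2: GCG GAG TCG CCC AAA TGT GAT AAA CAT GAT GTA CTA GCA AGA CCA TAT GAT CAA TTG ATG TCT ACT CTA GCT TGA AAC GGG CTA CAG — ATG at 59, stop TGA at 74 → 18 nt.
Frame +3: CGG AGT CGC CCA AAT GTG ATA AAC ATG ATG TAC TAG CAA GAC CAT ATG ATC AAT TGA TGT CTA CTC TAG CTT GAA ACG GGC TAC — ATG at 27, stop TAG at 36 → 12 nt; ATG at 30, stop TAG at 36 → 9 nt; ATG at 48, stop TGA at 57 → 12 nt.
Frame -1: CTG TAG CCC GTT TCA AGC TAG AGT AGA CAT CAA TTG ATC ATA TGG TCT TGC TAG TAC ATC ATG TTT ATC ACA TTT GGG CGA CTC CGC — no ATG→stop ORF.
Frame -2: TGT AGC CCG TTT CAA GCT AGA GTA GAC ATC AAT TGA TCA TAT GGT CTT GCT AGT ACA TCA TGT TTA TCA CAT TTG GGC GAC TCC GCG — no ATG→stop ORF.
Frame -3: GTA GCC CGT TTC AAG CTA GAG TAG ACA TCA ATT GAT CAT ATG GTC TTG CTA GTA CAT CAT GTT TAT CAC ATT TGG GCG ACT CCG — no ATG→stop ORF.
ORFs ≥ 12 nucleotides: frame +2 59–76 (18 nucleotides), frame +3 27–38 (12 nucleotides), frame +3 48–59 (12 nucleotides). Count = 3.

3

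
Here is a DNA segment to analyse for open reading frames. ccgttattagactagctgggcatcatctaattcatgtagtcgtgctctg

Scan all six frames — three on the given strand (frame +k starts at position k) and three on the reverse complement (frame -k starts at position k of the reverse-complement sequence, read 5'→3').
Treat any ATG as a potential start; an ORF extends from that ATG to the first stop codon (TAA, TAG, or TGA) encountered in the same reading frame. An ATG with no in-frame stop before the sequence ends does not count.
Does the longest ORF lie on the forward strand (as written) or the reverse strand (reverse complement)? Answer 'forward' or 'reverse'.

Reverse complement (5'→3'): CAGAGCACGACTACATGAATTAGATGATGCCCAGCTAGTCTAATAACGG
Frame +1: CCG TTA TTA GAC TAG CTG GGC ATC ATC TAA TTC ATG TAG TCG TGC TCT — ATG at 34, stop TAG at 37 → 6 nt.
Frame +2: CGT TAT TAG ACT AGC TGG GCA TCA TCT AAT TCA TGT AGT CGT GCT CTG — no ATG→stop ORF.
Frame +3: GTT ATT AGA CTA GCT GGG CAT CAT CTA ATT CAT GTA GTC GTG CTC — no ATG→stop ORF.
Frame -1: CAG AGC ACG ACT ACA TGA ATT AGA TGA TGC CCA GCT AGT CTA ATA ACG — no ATG→stop ORF.
Frame -2: AGA GCA CGA CTA CAT GAA TTA GAT GAT GCC CAG CTA GTC TAA TAA CGG — no ATG→stop ORF.
Frame -3: GAG CAC GAC TAC ATG AAT TAG ATG ATG CCC AGC TAG TCT AAT AAC — ATG at 15, stop TAG at 21 → 9 nt; ATG at 24, stop TAG at 36 → 15 nt; ATG at 27, stop TAG at 36 → 12 nt.
Forward-strand max 6 nt; reverse-strand max 15 nt. The reverse strand has the longer ORF.

reverse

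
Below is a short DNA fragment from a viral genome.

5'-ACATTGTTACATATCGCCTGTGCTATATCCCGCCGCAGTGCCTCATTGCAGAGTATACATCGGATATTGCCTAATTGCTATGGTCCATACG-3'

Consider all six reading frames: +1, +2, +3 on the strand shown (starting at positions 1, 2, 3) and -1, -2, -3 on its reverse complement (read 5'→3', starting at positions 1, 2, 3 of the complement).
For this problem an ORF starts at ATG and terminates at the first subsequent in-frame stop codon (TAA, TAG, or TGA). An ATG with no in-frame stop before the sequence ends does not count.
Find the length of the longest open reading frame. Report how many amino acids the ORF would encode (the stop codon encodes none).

Reverse complement (5'→3'): CGTATGGACCATAGCAATTAGGCAATATCCGATGTATACTCTGCAATGAGGCACTGCGGCGGGATATAGCACAGGCGATATGTAACAATGT
Frame +1: ACA TTG TTA CAT ATC GCC TGT GCT ATA TCC CGC CGC AGT GCC TCA TTG CAG AGT ATA CAT CGG ATA TTG CCT AAT TGC TAT GGT CCA TAC — no ATG→stop ORF.
Frame +2: CAT TGT TAC ATA TCG CCT GTG CTA TAT CCC GCC GCA GTG CCT CAT TGC AGA GTA TAC ATC GGA TAT TGC CTA ATT GCT ATG GTC CAT ACG — no ATG→stop ORF.
Frame +3: ATT GTT ACA TAT CGC CTG TGC TAT ATC CCG CCG CAG TGC CTC ATT GCA GAG TAT ACA TCG GAT ATT GCC TAA TTG CTA TGG TCC ATA — no ATG→stop ORF.
Frame -1: CGT ATG GAC CAT AGC AAT TAG GCA ATA TCC GAT GTA TAC TCT GCA ATG AGG CAC TGC GGC GGG ATA TAG CAC AGG CGA TAT GTA ACA ATG — ATG at 4, stop TAG at 19 → 18 nt; ATG at 46, stop TAG at 67 → 24 nt.
Frame -2: GTA TGG ACC ATA GCA ATT AGG CAA TAT CCG ATG TAT ACT CTG CAA TGA GGC ACT GCG GCG GGA TAT AGC ACA GGC GAT ATG TAA CAA TGT — ATG at 32, stop TGA at 47 → 18 nt; ATG at 80, stop TAA at 83 → 6 nt.
Frame -3: TAT GGA CCA TAG CAA TTA GGC AAT ATC CGA TGT ATA CTC TGC AAT GAG GCA CTG CGG CGG GAT ATA GCA CAG GCG ATA TGT AAC AAT — no ATG→stop ORF.
Longest: frame -1, positions 46–69, 24 nt = 8 codons = 7 aa. → 7 amino acids.

7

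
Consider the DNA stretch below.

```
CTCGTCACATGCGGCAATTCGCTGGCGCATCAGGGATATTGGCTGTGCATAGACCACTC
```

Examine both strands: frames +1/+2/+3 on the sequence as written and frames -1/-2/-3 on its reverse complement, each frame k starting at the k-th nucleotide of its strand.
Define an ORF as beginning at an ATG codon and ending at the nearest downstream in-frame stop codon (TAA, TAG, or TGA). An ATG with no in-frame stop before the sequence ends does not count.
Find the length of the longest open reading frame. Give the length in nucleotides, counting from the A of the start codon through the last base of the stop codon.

Reverse complement (5'→3'): GAGTGGTCTATGCACAGCCAATATCCCTGATGCGCCAGCGAATTGCCGCATGTGACGAG
Frame +1: CTC GTC ACA TGC GGC AAT TCG CTG GCG CAT CAG GGA TAT TGG CTG TGC ATA GAC CAC — no ATG→stop ORF.
Frame +2: TCG TCA CAT GCG GCA ATT CGC TGG CGC ATC AGG GAT ATT GGC TGT GCA TAG ACC ACT — no ATG→stop ORF.
Frame +3: CGT CAC ATG CGG CAA TTC GCT GGC GCA TCA GGG ATA TTG GCT GTG CAT AGA CCA CTC — no ATG→stop ORF.
Frame -1: GAG TGG TCT ATG CAC AGC CAA TAT CCC TGA TGC GCC AGC GAA TTG CCG CAT GTG ACG — ATG at 10, stop TGA at 28 → 21 nt.
Frame -2: AGT GGT CTA TGC ACA GCC AAT ATC CCT GAT GCG CCA GCG AAT TGC CGC ATG TGA CGA — ATG at 50, stop TGA at 53 → 6 nt.
Frame -3: GTG GTC TAT GCA CAG CCA ATA TCC CTG ATG CGC CAG CGA ATT GCC GCA TGT GAC GAG — no ATG→stop ORF.
Longest: frame -1, positions 10–30, 21 nt = 7 codons = 6 aa. → 21 nucleotides.

21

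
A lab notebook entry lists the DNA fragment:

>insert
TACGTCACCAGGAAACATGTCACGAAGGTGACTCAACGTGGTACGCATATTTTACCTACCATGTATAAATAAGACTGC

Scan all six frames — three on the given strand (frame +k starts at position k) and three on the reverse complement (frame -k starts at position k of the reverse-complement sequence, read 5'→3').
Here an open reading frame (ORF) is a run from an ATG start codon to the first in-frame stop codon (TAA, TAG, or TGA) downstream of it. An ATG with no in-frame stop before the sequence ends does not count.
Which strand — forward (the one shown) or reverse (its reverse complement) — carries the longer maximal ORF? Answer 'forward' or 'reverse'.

reverse

Reverse complement (5'→3'): GCAGTCTTATTTATACATGGTAGGTAAAATATGCGTACCACGTTGAGTCACCTTCGTGACATGTTTCCTGGTGACGTA
Frame +1: TAC GTC ACC AGG AAA CAT GTC ACG AAG GTG ACT CAA CGT GGT ACG CAT ATT TTA CCT ACC ATG TAT AAA TAA GAC TGC — ATG at 61, stop TAA at 70 → 12 nt.
Frame +2: ACG TCA CCA GGA AAC ATG TCA CGA AGG TGA CTC AAC GTG GTA CGC ATA TTT TAC CTA CCA TGT ATA AAT AAG ACT — ATG at 17, stop TGA at 29 → 15 nt.
Frame +3: CGT CAC CAG GAA ACA TGT CAC GAA GGT GAC TCA ACG TGG TAC GCA TAT TTT ACC TAC CAT GTA TAA ATA AGA CTG — no ATG→stop ORF.
Frame -1: GCA GTC TTA TTT ATA CAT GGT AGG TAA AAT ATG CGT ACC ACG TTG AGT CAC CTT CGT GAC ATG TTT CCT GGT GAC GTA — no ATG→stop ORF.
Frame -2: CAG TCT TAT TTA TAC ATG GTA GGT AAA ATA TGC GTA CCA CGT TGA GTC ACC TTC GTG ACA TGT TTC CTG GTG ACG — ATG at 17, stop TGA at 44 → 30 nt.
Frame -3: AGT CTT ATT TAT ACA TGG TAG GTA AAA TAT GCG TAC CAC GTT GAG TCA CCT TCG TGA CAT GTT TCC TGG TGA CGT — no ATG→stop ORF.
Forward-strand max 15 nt; reverse-strand max 30 nt. The reverse strand has the longer ORF.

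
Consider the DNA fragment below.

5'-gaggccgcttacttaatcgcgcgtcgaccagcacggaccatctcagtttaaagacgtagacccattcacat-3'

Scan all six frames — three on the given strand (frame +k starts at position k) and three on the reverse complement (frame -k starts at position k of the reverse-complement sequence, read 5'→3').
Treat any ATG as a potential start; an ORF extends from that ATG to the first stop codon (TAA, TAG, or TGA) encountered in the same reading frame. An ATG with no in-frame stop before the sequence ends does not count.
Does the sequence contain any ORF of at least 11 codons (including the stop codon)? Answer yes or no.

Reverse complement (5'→3'): ATGTGAATGGGTCTACGTCTTTAAACTGAGATGGTCCGTGCTGGTCGACGCGCGATTAAGTAAGCGGCCTC
Frame +1: GAG GCC GCT TAC TTA ATC GCG CGT CGA CCA GCA CGG ACC ATC TCA GTT TAA AGA CGT AGA CCC ATT CAC — no ATG→stop ORF.
Frame +2: AGG CCG CTT ACT TAA TCG CGC GTC GAC CAG CAC GGA CCA TCT CAG TTT AAA GAC GTA GAC CCA TTC ACA — no ATG→stop ORF.
Frame +3: GGC CGC TTA CTT AAT CGC GCG TCG ACC AGC ACG GAC CAT CTC AGT TTA AAG ACG TAG ACC CAT TCA CAT — no ATG→stop ORF.
Frame -1: ATG TGA ATG GGT CTA CGT CTT TAA ACT GAG ATG GTC CGT GCT GGT CGA CGC GCG ATT AAG TAA GCG GCC — ATG at 1, stop TGA at 4 → 6 nt; ATG at 7, stop TAA at 22 → 18 nt; ATG at 31, stop TAA at 61 → 33 nt.
Frame -2: TGT GAA TGG GTC TAC GTC TTT AAA CTG AGA TGG TCC GTG CTG GTC GAC GCG CGA TTA AGT AAG CGG CCT — no ATG→stop ORF.
Frame -3: GTG AAT GGG TCT ACG TCT TTA AAC TGA GAT GGT CCG TGC TGG TCG ACG CGC GAT TAA GTA AGC GGC CTC — no ATG→stop ORF.
Frame -1 has an ORF of 11 codons (positions 31–63) ≥ 11, so yes.

yes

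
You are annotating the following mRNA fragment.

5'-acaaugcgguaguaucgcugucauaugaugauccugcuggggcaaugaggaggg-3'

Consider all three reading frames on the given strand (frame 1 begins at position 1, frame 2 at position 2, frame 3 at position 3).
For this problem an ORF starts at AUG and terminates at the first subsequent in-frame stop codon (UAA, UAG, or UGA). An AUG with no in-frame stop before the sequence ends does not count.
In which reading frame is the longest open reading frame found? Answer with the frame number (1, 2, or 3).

1

Frame 1: ACA AUG CGG UAG UAU CGC UGU CAU AUG AUG AUC CUG CUG GGG CAA UGA GGA GGG — AUG at 4, stop UAG at 10 → 9 nt; AUG at 25, stop UGA at 46 → 24 nt; AUG at 28, stop UGA at 46 → 21 nt.
Frame 2: CAA UGC GGU AGU AUC GCU GUC AUA UGA UGA UCC UGC UGG GGC AAU GAG GAG — no AUG→stop ORF.
Frame 3: AAU GCG GUA GUA UCG CUG UCA UAU GAU GAU CCU GCU GGG GCA AUG AGG AGG — no AUG→stop ORF.
Longest ORF is 24 nt in frame 1 (positions 25–48).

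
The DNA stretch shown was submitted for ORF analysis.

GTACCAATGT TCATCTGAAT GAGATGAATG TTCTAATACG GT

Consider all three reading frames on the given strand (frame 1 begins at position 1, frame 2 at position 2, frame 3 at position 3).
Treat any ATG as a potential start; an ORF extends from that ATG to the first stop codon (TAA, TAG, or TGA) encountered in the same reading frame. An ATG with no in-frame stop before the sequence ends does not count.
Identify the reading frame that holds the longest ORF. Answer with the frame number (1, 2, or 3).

1

Frame 1: GTA CCA ATG TTC ATC TGA ATG AGA TGA ATG TTC TAA TAC GGT — ATG at 7, stop TGA at 16 → 12 nt; ATG at 19, stop TGA at 25 → 9 nt; ATG at 28, stop TAA at 34 → 9 nt.
Frame 2: TAC CAA TGT TCA TCT GAA TGA GAT GAA TGT TCT AAT ACG — no ATG→stop ORF.
Frame 3: ACC AAT GTT CAT CTG AAT GAG ATG AAT GTT CTA ATA CGG — no ATG→stop ORF.
Longest ORF is 12 nt in frame 1 (positions 7–18).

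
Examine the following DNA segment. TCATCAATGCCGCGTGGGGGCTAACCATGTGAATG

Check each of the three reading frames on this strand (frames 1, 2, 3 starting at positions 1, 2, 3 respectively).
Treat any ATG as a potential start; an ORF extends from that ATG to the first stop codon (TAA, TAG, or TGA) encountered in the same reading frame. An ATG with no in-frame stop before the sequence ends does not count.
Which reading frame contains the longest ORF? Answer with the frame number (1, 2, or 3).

Frame 1: TCA TCA ATG CCG CGT GGG GGC TAA CCA TGT GAA — ATG at 7, stop TAA at 22 → 18 nt.
Frame 2: CAT CAA TGC CGC GTG GGG GCT AAC CAT GTG AAT — no ATG→stop ORF.
Frame 3: ATC AAT GCC GCG TGG GGG CTA ACC ATG TGA ATG — ATG at 27, stop TGA at 30 → 6 nt.
Longest ORF is 18 nt in frame 1 (positions 7–24).

1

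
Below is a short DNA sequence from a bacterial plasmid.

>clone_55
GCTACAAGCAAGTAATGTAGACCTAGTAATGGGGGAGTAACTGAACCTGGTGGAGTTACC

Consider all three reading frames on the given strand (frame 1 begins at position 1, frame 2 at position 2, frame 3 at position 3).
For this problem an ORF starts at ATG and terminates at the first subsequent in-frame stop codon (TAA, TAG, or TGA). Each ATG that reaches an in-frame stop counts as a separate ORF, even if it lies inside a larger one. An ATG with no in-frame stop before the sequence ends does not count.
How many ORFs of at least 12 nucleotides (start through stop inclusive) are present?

Frame 1: GCT ACA AGC AAG TAA TGT AGA CCT AGT AAT GGG GGA GTA ACT GAA CCT GGT GGA GTT ACC — no ATG→stop ORF.
Frame 2: CTA CAA GCA AGT AAT GTA GAC CTA GTA ATG GGG GAG TAA CTG AAC CTG GTG GAG TTA — ATG at 29, stop TAA at 38 → 12 nt.
Frame 3: TAC AAG CAA GTA ATG TAG ACC TAG TAA TGG GGG AGT AAC TGA ACC TGG TGG AGT TAC — ATG at 15, stop TAG at 18 → 6 nt.
ORFs ≥ 12 nucleotides: frame 2 29–40 (12 nucleotides). Count = 1.

1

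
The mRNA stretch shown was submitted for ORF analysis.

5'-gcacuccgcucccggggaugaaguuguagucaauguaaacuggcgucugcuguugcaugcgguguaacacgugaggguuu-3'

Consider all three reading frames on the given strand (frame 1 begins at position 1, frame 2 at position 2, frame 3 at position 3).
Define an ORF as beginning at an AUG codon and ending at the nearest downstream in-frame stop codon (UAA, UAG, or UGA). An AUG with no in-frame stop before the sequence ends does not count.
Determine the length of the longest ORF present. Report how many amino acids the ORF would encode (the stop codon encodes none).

5

Frame 1: GCA CUC CGC UCC CGG GGA UGA AGU UGU AGU CAA UGU AAA CUG GCG UCU GCU GUU GCA UGC GGU GUA ACA CGU GAG GGU — no AUG→stop ORF.
Frame 2: CAC UCC GCU CCC GGG GAU GAA GUU GUA GUC AAU GUA AAC UGG CGU CUG CUG UUG CAU GCG GUG UAA CAC GUG AGG GUU — no AUG→stop ORF.
Frame 3: ACU CCG CUC CCG GGG AUG AAG UUG UAG UCA AUG UAA ACU GGC GUC UGC UGU UGC AUG CGG UGU AAC ACG UGA GGG UUU — AUG at 18, stop UAG at 27 → 12 nt; AUG at 33, stop UAA at 36 → 6 nt; AUG at 57, stop UGA at 72 → 18 nt.
Longest: frame 3, positions 57–74, 18 nt = 6 codons = 5 aa. → 5 amino acids.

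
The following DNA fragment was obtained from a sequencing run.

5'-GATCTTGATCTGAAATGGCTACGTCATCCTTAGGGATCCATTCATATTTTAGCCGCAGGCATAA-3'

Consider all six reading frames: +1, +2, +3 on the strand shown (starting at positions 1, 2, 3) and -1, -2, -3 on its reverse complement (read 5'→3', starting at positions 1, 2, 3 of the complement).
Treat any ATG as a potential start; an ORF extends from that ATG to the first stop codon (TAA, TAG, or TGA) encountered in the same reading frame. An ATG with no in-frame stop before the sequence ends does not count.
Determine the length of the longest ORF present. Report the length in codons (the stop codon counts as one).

9

Reverse complement (5'→3'): TTATGCCTGCGGCTAAAATATGAATGGATCCCTAAGGATGACGTAGCCATTTCAGATCAAGATC
Frame +1: GAT CTT GAT CTG AAA TGG CTA CGT CAT CCT TAG GGA TCC ATT CAT ATT TTA GCC GCA GGC ATA — no ATG→stop ORF.
Frame +2: ATC TTG ATC TGA AAT GGC TAC GTC ATC CTT AGG GAT CCA TTC ATA TTT TAG CCG CAG GCA TAA — no ATG→stop ORF.
Frame +3: TCT TGA TCT GAA ATG GCT ACG TCA TCC TTA GGG ATC CAT TCA TAT TTT AGC CGC AGG CAT — no ATG→stop ORF.
Frame -1: TTA TGC CTG CGG CTA AAA TAT GAA TGG ATC CCT AAG GAT GAC GTA GCC ATT TCA GAT CAA GAT — no ATG→stop ORF.
Frame -2: TAT GCC TGC GGC TAA AAT ATG AAT GGA TCC CTA AGG ATG ACG TAG CCA TTT CAG ATC AAG ATC — ATG at 20, stop TAG at 44 → 27 nt; ATG at 38, stop TAG at 44 → 9 nt.
Frame -3: ATG CCT GCG GCT AAA ATA TGA ATG GAT CCC TAA GGA TGA CGT AGC CAT TTC AGA TCA AGA — ATG at 3, stop TGA at 21 → 21 nt; ATG at 24, stop TAA at 33 → 12 nt.
Longest: frame -2, positions 20–46, 27 nt = 9 codons = 8 aa. → 9 codons.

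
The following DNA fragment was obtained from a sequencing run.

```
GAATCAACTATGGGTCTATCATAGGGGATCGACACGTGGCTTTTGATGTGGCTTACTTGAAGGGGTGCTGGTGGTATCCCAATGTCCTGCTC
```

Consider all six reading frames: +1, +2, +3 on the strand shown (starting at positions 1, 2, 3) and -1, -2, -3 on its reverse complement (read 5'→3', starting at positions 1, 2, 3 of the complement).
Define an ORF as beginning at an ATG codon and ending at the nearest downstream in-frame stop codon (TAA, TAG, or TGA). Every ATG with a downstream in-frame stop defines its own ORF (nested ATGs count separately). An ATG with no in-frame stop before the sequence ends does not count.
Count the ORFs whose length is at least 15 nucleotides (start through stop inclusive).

3

Reverse complement (5'→3'): GAGCAGGACATTGGGATACCACCAGCACCCCTTCAAGTAAGCCACATCAAAAGCCACGTGTCGATCCCCTATGATAGACCCATAGTTGATTC
Frame +1: GAA TCA ACT ATG GGT CTA TCA TAG GGG ATC GAC ACG TGG CTT TTG ATG TGG CTT ACT TGA AGG GGT GCT GGT GGT ATC CCA ATG TCC TGC — ATG at 10, stop TAG at 22 → 15 nt; ATG at 46, stop TGA at 58 → 15 nt.
Frame +2: AAT CAA CTA TGG GTC TAT CAT AGG GGA TCG ACA CGT GGC TTT TGA TGT GGC TTA CTT GAA GGG GTG CTG GTG GTA TCC CAA TGT CCT GCT — no ATG→stop ORF.
Frame +3: ATC AAC TAT GGG TCT ATC ATA GGG GAT CGA CAC GTG GCT TTT GAT GTG GCT TAC TTG AAG GGG TGC TGG TGG TAT CCC AAT GTC CTG CTC — no ATG→stop ORF.
Frame -1: GAG CAG GAC ATT GGG ATA CCA CCA GCA CCC CTT CAA GTA AGC CAC ATC AAA AGC CAC GTG TCG ATC CCC TAT GAT AGA CCC ATA GTT GAT — no ATG→stop ORF.
Frame -2: AGC AGG ACA TTG GGA TAC CAC CAG CAC CCC TTC AAG TAA GCC ACA TCA AAA GCC ACG TGT CGA TCC CCT ATG ATA GAC CCA TAG TTG ATT — ATG at 71, stop TAG at 83 → 15 nt.
Frame -3: GCA GGA CAT TGG GAT ACC ACC AGC ACC CCT TCA AGT AAG CCA CAT CAA AAG CCA CGT GTC GAT CCC CTA TGA TAG ACC CAT AGT TGA TTC — no ATG→stop ORF.
ORFs ≥ 15 nucleotides: frame +1 10–24 (15 nucleotides), frame +1 46–60 (15 nucleotides), frame -2 71–85 (15 nucleotides). Count = 3.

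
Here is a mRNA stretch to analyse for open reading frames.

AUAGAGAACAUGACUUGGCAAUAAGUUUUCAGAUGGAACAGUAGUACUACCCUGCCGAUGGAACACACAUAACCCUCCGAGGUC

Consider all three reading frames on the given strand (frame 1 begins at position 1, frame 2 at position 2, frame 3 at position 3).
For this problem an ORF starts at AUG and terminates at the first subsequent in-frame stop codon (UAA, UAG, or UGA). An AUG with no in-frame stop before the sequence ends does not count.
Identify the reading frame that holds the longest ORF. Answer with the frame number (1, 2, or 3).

Frame 1: AUA GAG AAC AUG ACU UGG CAA UAA GUU UUC AGA UGG AAC AGU AGU ACU ACC CUG CCG AUG GAA CAC ACA UAA CCC UCC GAG GUC — AUG at 10, stop UAA at 22 → 15 nt; AUG at 58, stop UAA at 70 → 15 nt.
Frame 2: UAG AGA ACA UGA CUU GGC AAU AAG UUU UCA GAU GGA ACA GUA GUA CUA CCC UGC CGA UGG AAC ACA CAU AAC CCU CCG AGG — no AUG→stop ORF.
Frame 3: AGA GAA CAU GAC UUG GCA AUA AGU UUU CAG AUG GAA CAG UAG UAC UAC CCU GCC GAU GGA ACA CAC AUA ACC CUC CGA GGU — AUG at 33, stop UAG at 42 → 12 nt.
Longest ORF is 15 nt in frame 1 (positions 10–24).

1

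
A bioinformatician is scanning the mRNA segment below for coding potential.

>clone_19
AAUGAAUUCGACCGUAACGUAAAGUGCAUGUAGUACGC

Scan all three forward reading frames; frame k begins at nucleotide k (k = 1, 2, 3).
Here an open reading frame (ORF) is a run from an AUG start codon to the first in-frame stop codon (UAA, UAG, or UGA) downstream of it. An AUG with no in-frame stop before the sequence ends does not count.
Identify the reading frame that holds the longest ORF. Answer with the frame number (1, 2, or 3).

Frame 1: AAU GAA UUC GAC CGU AAC GUA AAG UGC AUG UAG UAC — AUG at 28, stop UAG at 31 → 6 nt.
Frame 2: AUG AAU UCG ACC GUA ACG UAA AGU GCA UGU AGU ACG — AUG at 2, stop UAA at 20 → 21 nt.
Frame 3: UGA AUU CGA CCG UAA CGU AAA GUG CAU GUA GUA CGC — no AUG→stop ORF.
Longest ORF is 21 nt in frame 2 (positions 2–22).

2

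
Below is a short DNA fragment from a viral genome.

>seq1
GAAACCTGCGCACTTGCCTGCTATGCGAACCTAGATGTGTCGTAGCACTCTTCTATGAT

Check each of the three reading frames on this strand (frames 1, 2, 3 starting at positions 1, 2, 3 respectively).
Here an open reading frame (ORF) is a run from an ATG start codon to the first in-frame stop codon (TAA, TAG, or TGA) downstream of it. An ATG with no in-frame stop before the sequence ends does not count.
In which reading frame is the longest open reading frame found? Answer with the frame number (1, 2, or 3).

Frame 1: GAA ACC TGC GCA CTT GCC TGC TAT GCG AAC CTA GAT GTG TCG TAG CAC TCT TCT ATG — no ATG→stop ORF.
Frame 2: AAA CCT GCG CAC TTG CCT GCT ATG CGA ACC TAG ATG TGT CGT AGC ACT CTT CTA TGA — ATG at 23, stop TAG at 32 → 12 nt; ATG at 35, stop TGA at 56 → 24 nt.
Frame 3: AAC CTG CGC ACT TGC CTG CTA TGC GAA CCT AGA TGT GTC GTA GCA CTC TTC TAT GAT — no ATG→stop ORF.
Longest ORF is 24 nt in frame 2 (positions 35–58).

2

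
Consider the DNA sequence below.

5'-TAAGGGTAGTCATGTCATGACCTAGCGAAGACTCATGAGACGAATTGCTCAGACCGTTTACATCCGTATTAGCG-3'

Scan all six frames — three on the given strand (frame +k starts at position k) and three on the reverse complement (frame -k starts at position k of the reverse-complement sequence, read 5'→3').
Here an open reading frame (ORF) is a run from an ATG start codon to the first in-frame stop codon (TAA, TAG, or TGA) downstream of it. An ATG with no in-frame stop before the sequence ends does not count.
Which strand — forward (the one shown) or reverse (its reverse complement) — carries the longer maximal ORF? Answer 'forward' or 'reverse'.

reverse

Reverse complement (5'→3'): CGCTAATACGGATGTAAACGGTCTGAGCAATTCGTCTCATGAGTCTTCGCTAGGTCATGACATGACTACCCTTA
Frame +1: TAA GGG TAG TCA TGT CAT GAC CTA GCG AAG ACT CAT GAG ACG AAT TGC TCA GAC CGT TTA CAT CCG TAT TAG — no ATG→stop ORF.
Frame +2: AAG GGT AGT CAT GTC ATG ACC TAG CGA AGA CTC ATG AGA CGA ATT GCT CAG ACC GTT TAC ATC CGT ATT AGC — ATG at 17, stop TAG at 23 → 9 nt.
Frame +3: AGG GTA GTC ATG TCA TGA CCT AGC GAA GAC TCA TGA GAC GAA TTG CTC AGA CCG TTT ACA TCC GTA TTA GCG — ATG at 12, stop TGA at 18 → 9 nt.
Frame -1: CGC TAA TAC GGA TGT AAA CGG TCT GAG CAA TTC GTC TCA TGA GTC TTC GCT AGG TCA TGA CAT GAC TAC CCT — no ATG→stop ORF.
Frame -2: GCT AAT ACG GAT GTA AAC GGT CTG AGC AAT TCG TCT CAT GAG TCT TCG CTA GGT CAT GAC ATG ACT ACC CTT — no ATG→stop ORF.
Frame -3: CTA ATA CGG ATG TAA ACG GTC TGA GCA ATT CGT CTC ATG AGT CTT CGC TAG GTC ATG ACA TGA CTA CCC TTA — ATG at 12, stop TAA at 15 → 6 nt; ATG at 39, stop TAG at 51 → 15 nt; ATG at 57, stop TGA at 63 → 9 nt.
Forward-strand max 9 nt; reverse-strand max 15 nt. The reverse strand has the longer ORF.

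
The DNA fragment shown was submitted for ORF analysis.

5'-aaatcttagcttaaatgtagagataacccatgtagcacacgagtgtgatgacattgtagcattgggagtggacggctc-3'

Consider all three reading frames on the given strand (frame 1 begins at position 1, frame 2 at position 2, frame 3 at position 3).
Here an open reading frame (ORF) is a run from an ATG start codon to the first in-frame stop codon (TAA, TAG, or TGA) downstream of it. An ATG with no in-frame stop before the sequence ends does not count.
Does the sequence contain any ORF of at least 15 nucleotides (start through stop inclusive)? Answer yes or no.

Frame 1: AAA TCT TAG CTT AAA TGT AGA GAT AAC CCA TGT AGC ACA CGA GTG TGA TGA CAT TGT AGC ATT GGG AGT GGA CGG CTC — no ATG→stop ORF.
Frame 2: AAT CTT AGC TTA AAT GTA GAG ATA ACC CAT GTA GCA CAC GAG TGT GAT GAC ATT GTA GCA TTG GGA GTG GAC GGC — no ATG→stop ORF.
Frame 3: ATC TTA GCT TAA ATG TAG AGA TAA CCC ATG TAG CAC ACG AGT GTG ATG ACA TTG TAG CAT TGG GAG TGG ACG GCT — ATG at 15, stop TAG at 18 → 6 nt; ATG at 30, stop TAG at 33 → 6 nt; ATG at 48, stop TAG at 57 → 12 nt.
Largest ORF found is 12 nucleotides < 15, so no.

no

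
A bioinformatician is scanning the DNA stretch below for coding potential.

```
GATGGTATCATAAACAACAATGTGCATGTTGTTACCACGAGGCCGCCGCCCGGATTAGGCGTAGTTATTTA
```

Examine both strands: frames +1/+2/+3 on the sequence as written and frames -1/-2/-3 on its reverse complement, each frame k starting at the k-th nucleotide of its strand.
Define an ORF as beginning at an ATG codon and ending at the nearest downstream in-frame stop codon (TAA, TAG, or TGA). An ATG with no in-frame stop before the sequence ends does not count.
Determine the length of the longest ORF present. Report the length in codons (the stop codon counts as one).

Reverse complement (5'→3'): TAAATAACTACGCCTAATCCGGGCGGCGGCCTCGTGGTAACAACATGCACATTGTTGTTTATGATACCATC
Frame +1: GAT GGT ATC ATA AAC AAC AAT GTG CAT GTT GTT ACC ACG AGG CCG CCG CCC GGA TTA GGC GTA GTT ATT — no ATG→stop ORF.
Frame +2: ATG GTA TCA TAA ACA ACA ATG TGC ATG TTG TTA CCA CGA GGC CGC CGC CCG GAT TAG GCG TAG TTA TTT — ATG at 2, stop TAA at 11 → 12 nt; ATG at 20, stop TAG at 56 → 39 nt; ATG at 26, stop TAG at 56 → 33 nt.
Frame +3: TGG TAT CAT AAA CAA CAA TGT GCA TGT TGT TAC CAC GAG GCC GCC GCC CGG ATT AGG CGT AGT TAT TTA — no ATG→stop ORF.
Frame -1: TAA ATA ACT ACG CCT AAT CCG GGC GGC GGC CTC GTG GTA ACA ACA TGC ACA TTG TTG TTT ATG ATA CCA — no ATG→stop ORF.
Frame -2: AAA TAA CTA CGC CTA ATC CGG GCG GCG GCC TCG TGG TAA CAA CAT GCA CAT TGT TGT TTA TGA TAC CAT — no ATG→stop ORF.
Frame -3: AAT AAC TAC GCC TAA TCC GGG CGG CGG CCT CGT GGT AAC AAC ATG CAC ATT GTT GTT TAT GAT ACC ATC — no ATG→stop ORF.
Longest: frame +2, positions 20–58, 39 nt = 13 codons = 12 aa. → 13 codons.

13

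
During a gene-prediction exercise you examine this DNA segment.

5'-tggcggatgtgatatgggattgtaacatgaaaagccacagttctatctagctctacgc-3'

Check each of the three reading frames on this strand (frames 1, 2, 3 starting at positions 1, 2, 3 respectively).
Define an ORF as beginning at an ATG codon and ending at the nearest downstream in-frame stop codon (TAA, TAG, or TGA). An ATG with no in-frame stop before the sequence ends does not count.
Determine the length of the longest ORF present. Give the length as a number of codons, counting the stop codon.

8

Frame 1: TGG CGG ATG TGA TAT GGG ATT GTA ACA TGA AAA GCC ACA GTT CTA TCT AGC TCT ACG — ATG at 7, stop TGA at 10 → 6 nt.
Frame 2: GGC GGA TGT GAT ATG GGA TTG TAA CAT GAA AAG CCA CAG TTC TAT CTA GCT CTA CGC — ATG at 14, stop TAA at 23 → 12 nt.
Frame 3: GCG GAT GTG ATA TGG GAT TGT AAC ATG AAA AGC CAC AGT TCT ATC TAG CTC TAC — ATG at 27, stop TAG at 48 → 24 nt.
Longest: frame 3, positions 27–50, 24 nt = 8 codons = 7 aa. → 8 codons.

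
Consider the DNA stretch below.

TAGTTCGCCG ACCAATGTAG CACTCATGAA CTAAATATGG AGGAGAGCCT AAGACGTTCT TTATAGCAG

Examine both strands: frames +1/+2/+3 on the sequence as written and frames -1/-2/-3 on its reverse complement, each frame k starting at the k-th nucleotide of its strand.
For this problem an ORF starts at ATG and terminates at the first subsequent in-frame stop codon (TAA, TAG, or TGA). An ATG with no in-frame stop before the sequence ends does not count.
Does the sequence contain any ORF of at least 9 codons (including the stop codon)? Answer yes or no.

yes

Reverse complement (5'→3'): CTGCTATAAAGAACGTCTTAGGCTCTCCTCCATATTTAGTTCATGAGTGCTACATTGGTCGGCGAACTA
Frame +1: TAG TTC GCC GAC CAA TGT AGC ACT CAT GAA CTA AAT ATG GAG GAG AGC CTA AGA CGT TCT TTA TAG CAG — ATG at 37, stop TAG at 64 → 30 nt.
Frame +2: AGT TCG CCG ACC AAT GTA GCA CTC ATG AAC TAA ATA TGG AGG AGA GCC TAA GAC GTT CTT TAT AGC — ATG at 26, stop TAA at 32 → 9 nt.
Frame +3: GTT CGC CGA CCA ATG TAG CAC TCA TGA ACT AAA TAT GGA GGA GAG CCT AAG ACG TTC TTT ATA GCA — ATG at 15, stop TAG at 18 → 6 nt.
Frame -1: CTG CTA TAA AGA ACG TCT TAG GCT CTC CTC CAT ATT TAG TTC ATG AGT GCT ACA TTG GTC GGC GAA CTA — no ATG→stop ORF.
Frame -2: TGC TAT AAA GAA CGT CTT AGG CTC TCC TCC ATA TTT AGT TCA TGA GTG CTA CAT TGG TCG GCG AAC — no ATG→stop ORF.
Frame -3: GCT ATA AAG AAC GTC TTA GGC TCT CCT CCA TAT TTA GTT CAT GAG TGC TAC ATT GGT CGG CGA ACT — no ATG→stop ORF.
Frame +1 has an ORF of 10 codons (positions 37–66) ≥ 9, so yes.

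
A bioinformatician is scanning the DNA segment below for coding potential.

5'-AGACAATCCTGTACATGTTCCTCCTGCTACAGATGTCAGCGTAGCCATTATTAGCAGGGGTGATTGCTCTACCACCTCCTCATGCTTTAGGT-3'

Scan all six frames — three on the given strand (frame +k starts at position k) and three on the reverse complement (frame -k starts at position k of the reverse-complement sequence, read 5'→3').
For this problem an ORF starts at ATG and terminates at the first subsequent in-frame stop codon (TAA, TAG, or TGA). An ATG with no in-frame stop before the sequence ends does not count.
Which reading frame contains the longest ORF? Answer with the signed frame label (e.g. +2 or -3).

+3

Reverse complement (5'→3'): ACCTAAAGCATGAGGAGGTGGTAGAGCAATCACCCCTGCTAATAATGGCTACGCTGACATCTGTAGCAGGAGGAACATGTACAGGATTGTCT
Frame +1: AGA CAA TCC TGT ACA TGT TCC TCC TGC TAC AGA TGT CAG CGT AGC CAT TAT TAG CAG GGG TGA TTG CTC TAC CAC CTC CTC ATG CTT TAG — ATG at 82, stop TAG at 88 → 9 nt.
Frame +2: GAC AAT CCT GTA CAT GTT CCT CCT GCT ACA GAT GTC AGC GTA GCC ATT ATT AGC AGG GGT GAT TGC TCT ACC ACC TCC TCA TGC TTT AGG — no ATG→stop ORF.
Frame +3: ACA ATC CTG TAC ATG TTC CTC CTG CTA CAG ATG TCA GCG TAG CCA TTA TTA GCA GGG GTG ATT GCT CTA CCA CCT CCT CAT GCT TTA GGT — ATG at 15, stop TAG at 42 → 30 nt; ATG at 33, stop TAG at 42 → 12 nt.
Frame -1: ACC TAA AGC ATG AGG AGG TGG TAG AGC AAT CAC CCC TGC TAA TAA TGG CTA CGC TGA CAT CTG TAG CAG GAG GAA CAT GTA CAG GAT TGT — ATG at 10, stop TAG at 22 → 15 nt.
Frame -2: CCT AAA GCA TGA GGA GGT GGT AGA GCA ATC ACC CCT GCT AAT AAT GGC TAC GCT GAC ATC TGT AGC AGG AGG AAC ATG TAC AGG ATT GTC — no ATG→stop ORF.
Frame -3: CTA AAG CAT GAG GAG GTG GTA GAG CAA TCA CCC CTG CTA ATA ATG GCT ACG CTG ACA TCT GTA GCA GGA GGA ACA TGT ACA GGA TTG TCT — no ATG→stop ORF.
Longest ORF is 30 nt in frame +3 (positions 15–44).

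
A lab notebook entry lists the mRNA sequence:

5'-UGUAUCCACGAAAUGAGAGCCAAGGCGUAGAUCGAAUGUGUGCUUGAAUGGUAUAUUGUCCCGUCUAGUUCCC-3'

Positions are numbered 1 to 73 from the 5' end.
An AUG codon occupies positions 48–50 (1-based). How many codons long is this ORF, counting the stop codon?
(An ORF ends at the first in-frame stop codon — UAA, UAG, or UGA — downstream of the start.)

7

Codons from position 48: AUG (48–50), GUA (51–53), UAU (54–56), UGU (57–59), CCC (60–62), GUC (63–65), UAG (66–68).
UAG is the first in-frame stop; that's 7 codons including the stop.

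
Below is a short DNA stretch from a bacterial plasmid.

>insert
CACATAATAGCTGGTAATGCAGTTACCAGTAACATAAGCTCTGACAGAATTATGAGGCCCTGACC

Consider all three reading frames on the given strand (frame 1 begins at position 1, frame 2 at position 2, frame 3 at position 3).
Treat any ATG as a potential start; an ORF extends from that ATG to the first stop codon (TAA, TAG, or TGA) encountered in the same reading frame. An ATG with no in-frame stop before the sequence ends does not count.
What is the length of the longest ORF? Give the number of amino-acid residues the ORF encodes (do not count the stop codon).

6

Frame 1: CAC ATA ATA GCT GGT AAT GCA GTT ACC AGT AAC ATA AGC TCT GAC AGA ATT ATG AGG CCC TGA — ATG at 52, stop TGA at 61 → 12 nt.
Frame 2: ACA TAA TAG CTG GTA ATG CAG TTA CCA GTA ACA TAA GCT CTG ACA GAA TTA TGA GGC CCT GAC — ATG at 17, stop TAA at 35 → 21 nt.
Frame 3: CAT AAT AGC TGG TAA TGC AGT TAC CAG TAA CAT AAG CTC TGA CAG AAT TAT GAG GCC CTG ACC — no ATG→stop ORF.
Longest: frame 2, positions 17–37, 21 nt = 7 codons = 6 aa. → 6 amino acids.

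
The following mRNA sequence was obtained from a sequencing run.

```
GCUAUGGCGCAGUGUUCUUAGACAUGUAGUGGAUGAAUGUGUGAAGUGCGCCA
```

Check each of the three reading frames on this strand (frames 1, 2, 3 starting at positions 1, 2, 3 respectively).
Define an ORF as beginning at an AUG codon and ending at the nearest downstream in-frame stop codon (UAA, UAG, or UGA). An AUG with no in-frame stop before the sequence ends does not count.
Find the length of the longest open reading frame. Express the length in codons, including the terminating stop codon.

Frame 1: GCU AUG GCG CAG UGU UCU UAG ACA UGU AGU GGA UGA AUG UGU GAA GUG CGC — AUG at 4, stop UAG at 19 → 18 nt.
Frame 2: CUA UGG CGC AGU GUU CUU AGA CAU GUA GUG GAU GAA UGU GUG AAG UGC GCC — no AUG→stop ORF.
Frame 3: UAU GGC GCA GUG UUC UUA GAC AUG UAG UGG AUG AAU GUG UGA AGU GCG CCA — AUG at 24, stop UAG at 27 → 6 nt; AUG at 33, stop UGA at 42 → 12 nt.
Longest: frame 1, positions 4–21, 18 nt = 6 codons = 5 aa. → 6 codons.

6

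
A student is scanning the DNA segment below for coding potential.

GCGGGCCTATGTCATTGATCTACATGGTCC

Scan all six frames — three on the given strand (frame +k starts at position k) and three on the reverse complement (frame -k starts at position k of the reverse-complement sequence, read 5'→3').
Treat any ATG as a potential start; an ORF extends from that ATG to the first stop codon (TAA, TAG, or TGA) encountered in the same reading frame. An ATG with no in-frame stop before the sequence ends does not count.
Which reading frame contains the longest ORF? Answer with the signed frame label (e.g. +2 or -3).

Reverse complement (5'→3'): GGACCATGTAGATCAATGACATAGGCCCGC
Frame +1: GCG GGC CTA TGT CAT TGA TCT ACA TGG TCC — no ATG→stop ORF.
Frame +2: CGG GCC TAT GTC ATT GAT CTA CAT GGT — no ATG→stop ORF.
Frame +3: GGG CCT ATG TCA TTG ATC TAC ATG GTC — no ATG→stop ORF.
Frame -1: GGA CCA TGT AGA TCA ATG ACA TAG GCC CGC — ATG at 16, stop TAG at 22 → 9 nt.
Frame -2: GAC CAT GTA GAT CAA TGA CAT AGG CCC — no ATG→stop ORF.
Frame -3: ACC ATG TAG ATC AAT GAC ATA GGC CCG — ATG at 6, stop TAG at 9 → 6 nt.
Longest ORF is 9 nt in frame -1 (positions 16–24).

-1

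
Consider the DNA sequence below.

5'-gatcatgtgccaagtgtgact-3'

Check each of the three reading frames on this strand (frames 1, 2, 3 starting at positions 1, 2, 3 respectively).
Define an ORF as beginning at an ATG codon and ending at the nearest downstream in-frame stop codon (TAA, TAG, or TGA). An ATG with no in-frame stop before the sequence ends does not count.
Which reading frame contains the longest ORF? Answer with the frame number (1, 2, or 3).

Frame 1: GAT CAT GTG CCA AGT GTG ACT — no ATG→stop ORF.
Frame 2: ATC ATG TGC CAA GTG TGA — ATG at 5, stop TGA at 17 → 15 nt.
Frame 3: TCA TGT GCC AAG TGT GAC — no ATG→stop ORF.
Longest ORF is 15 nt in frame 2 (positions 5–19).

2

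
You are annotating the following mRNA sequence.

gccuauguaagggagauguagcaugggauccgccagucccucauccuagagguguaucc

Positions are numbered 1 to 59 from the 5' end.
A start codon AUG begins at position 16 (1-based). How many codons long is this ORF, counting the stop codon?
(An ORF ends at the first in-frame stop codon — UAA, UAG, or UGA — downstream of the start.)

2

Codons from position 16: AUG (16–18), UAG (19–21).
UAG is the first in-frame stop; that's 2 codons including the stop.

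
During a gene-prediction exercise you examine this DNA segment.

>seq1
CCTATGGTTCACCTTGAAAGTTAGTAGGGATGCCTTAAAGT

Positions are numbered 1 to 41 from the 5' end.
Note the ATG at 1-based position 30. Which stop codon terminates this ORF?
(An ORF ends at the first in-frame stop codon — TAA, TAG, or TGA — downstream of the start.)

TAA

Codons from position 30: ATG (30–32), CCT (33–35), TAA (36–38).
The first in-frame stop codon is TAA.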